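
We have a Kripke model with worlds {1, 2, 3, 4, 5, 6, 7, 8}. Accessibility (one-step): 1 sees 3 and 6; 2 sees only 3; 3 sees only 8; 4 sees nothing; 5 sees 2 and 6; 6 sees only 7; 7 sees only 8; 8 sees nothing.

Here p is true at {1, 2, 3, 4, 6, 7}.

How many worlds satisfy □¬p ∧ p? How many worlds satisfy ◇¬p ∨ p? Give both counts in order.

For □¬p ∧ p:
1: □¬p is F, p is T. ✗
2: □¬p is F, p is T. ✗
3: □¬p is T, p is T. ✓
4: □¬p is T, p is T. ✓
5: □¬p is F, p is F. ✗
6: □¬p is F, p is T. ✗
7: □¬p is T, p is T. ✓
8: □¬p is T, p is F. ✗
— 3 worlds.
For ◇¬p ∨ p:
1: ◇¬p is F, p is T. ✓
2: ◇¬p is F, p is T. ✓
3: ◇¬p is T, p is T. ✓
4: ◇¬p is F, p is T. ✓
5: ◇¬p is F, p is F. ✗
6: ◇¬p is F, p is T. ✓
7: ◇¬p is T, p is T. ✓
8: ◇¬p is F, p is F. ✗
— 6 worlds.

3 and 6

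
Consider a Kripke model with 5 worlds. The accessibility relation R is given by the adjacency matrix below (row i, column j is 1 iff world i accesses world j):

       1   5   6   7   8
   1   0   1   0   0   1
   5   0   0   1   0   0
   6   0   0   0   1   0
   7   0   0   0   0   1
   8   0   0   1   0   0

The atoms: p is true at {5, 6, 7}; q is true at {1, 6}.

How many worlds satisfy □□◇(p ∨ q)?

3

1: successors {5, 8}; □◇(p ∨ q) there: 5:T, 8:T. ✓
5: successors {6}; □◇(p ∨ q) there: 6:F. ✗
6: successors {7}; □◇(p ∨ q) there: 7:T. ✓
7: successors {8}; □◇(p ∨ q) there: 8:T. ✓
8: successors {6}; □◇(p ∨ q) there: 6:F. ✗
Satisfying worlds: {1, 6, 7}.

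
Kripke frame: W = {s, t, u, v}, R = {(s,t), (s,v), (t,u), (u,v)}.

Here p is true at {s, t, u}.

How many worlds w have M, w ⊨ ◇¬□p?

1

s: successors {t, v}; ¬□p there: t:F, v:F. ✗
t: successors {u}; ¬□p there: u:T. ✓
u: successors {v}; ¬□p there: v:F. ✗
v: no successors, so ◇¬□p fails. ✗
Satisfying worlds: {t}.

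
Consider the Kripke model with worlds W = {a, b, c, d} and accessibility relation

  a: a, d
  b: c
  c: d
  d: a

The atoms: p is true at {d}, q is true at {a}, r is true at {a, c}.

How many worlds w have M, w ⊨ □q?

1

a: successors {a, d}; q there: a:T, d:F. ✗
b: successors {c}; q there: c:F. ✗
c: successors {d}; q there: d:F. ✗
d: successors {a}; q there: a:T. ✓
Satisfying worlds: {d}.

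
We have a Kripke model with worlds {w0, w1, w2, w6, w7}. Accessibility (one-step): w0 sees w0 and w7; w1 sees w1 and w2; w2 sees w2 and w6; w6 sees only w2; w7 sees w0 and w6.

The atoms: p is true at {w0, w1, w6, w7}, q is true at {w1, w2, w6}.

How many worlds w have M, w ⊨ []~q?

w0: successors {w0, w7}; ~q there: w0:T, w7:T. ✓
w1: successors {w1, w2}; ~q there: w1:F, w2:F. ✗
w2: successors {w2, w6}; ~q there: w2:F, w6:F. ✗
w6: successors {w2}; ~q there: w2:F. ✗
w7: successors {w0, w6}; ~q there: w0:T, w6:F. ✗
Satisfying worlds: {w0}.

1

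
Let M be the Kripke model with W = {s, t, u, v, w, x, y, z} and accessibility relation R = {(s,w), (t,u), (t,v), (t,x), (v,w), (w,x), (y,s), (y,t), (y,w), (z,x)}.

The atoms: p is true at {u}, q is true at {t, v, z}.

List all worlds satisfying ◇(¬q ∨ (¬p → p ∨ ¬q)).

{s, t, v, w, y, z}

s: successors {w}; ¬q ∨ (¬p → p ∨ ¬q) there: w:T. ✓
t: successors {u, v, x}; ¬q ∨ (¬p → p ∨ ¬q) there: u:T, v:F, x:T. ✓
u: no successors, so ◇(¬q ∨ (¬p → p ∨ ¬q)) fails. ✗
v: successors {w}; ¬q ∨ (¬p → p ∨ ¬q) there: w:T. ✓
w: successors {x}; ¬q ∨ (¬p → p ∨ ¬q) there: x:T. ✓
x: no successors, so ◇(¬q ∨ (¬p → p ∨ ¬q)) fails. ✗
y: successors {s, t, w}; ¬q ∨ (¬p → p ∨ ¬q) there: s:T, t:F, w:T. ✓
z: successors {x}; ¬q ∨ (¬p → p ∨ ¬q) there: x:T. ✓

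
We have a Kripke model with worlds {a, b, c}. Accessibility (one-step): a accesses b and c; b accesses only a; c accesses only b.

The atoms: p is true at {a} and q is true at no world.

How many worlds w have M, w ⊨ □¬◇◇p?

a: successors {b, c}; ¬◇◇p there: b:T, c:F. ✗
b: successors {a}; ¬◇◇p there: a:F. ✗
c: successors {b}; ¬◇◇p there: b:T. ✓
Satisfying worlds: {c}.

1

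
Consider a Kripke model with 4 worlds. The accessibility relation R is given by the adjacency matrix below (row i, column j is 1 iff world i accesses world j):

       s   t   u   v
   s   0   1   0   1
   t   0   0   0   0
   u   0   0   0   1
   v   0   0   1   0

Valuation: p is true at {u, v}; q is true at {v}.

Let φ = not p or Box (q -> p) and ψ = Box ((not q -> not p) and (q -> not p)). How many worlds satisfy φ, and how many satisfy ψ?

4 and 1

For not p or Box (q -> p):
s: not p is T, Box (q -> p) is T. ✓
t: not p is T, Box (q -> p) is T. ✓
u: not p is F, Box (q -> p) is T. ✓
v: not p is F, Box (q -> p) is T. ✓
— 4 worlds.
For Box ((not q -> not p) and (q -> not p)):
s: successors {t, v}; (not q -> not p) and (q -> not p) there: t:T, v:F. ✗
t: no successors, so Box ((not q -> not p) and (q -> not p)) holds vacuously. ✓
u: successors {v}; (not q -> not p) and (q -> not p) there: v:F. ✗
v: successors {u}; (not q -> not p) and (q -> not p) there: u:F. ✗
— 1 world.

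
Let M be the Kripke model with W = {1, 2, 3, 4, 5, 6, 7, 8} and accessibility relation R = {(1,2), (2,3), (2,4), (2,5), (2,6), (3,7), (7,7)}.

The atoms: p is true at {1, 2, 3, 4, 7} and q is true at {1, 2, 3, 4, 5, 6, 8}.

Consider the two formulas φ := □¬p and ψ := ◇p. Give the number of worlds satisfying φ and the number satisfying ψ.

4 and 4

For □¬p:
1: successors {2}; ¬p there: 2:F. ✗
2: successors {3, 4, 5, 6}; ¬p there: 3:F, 4:F, 5:T, 6:T. ✗
3: successors {7}; ¬p there: 7:F. ✗
4: no successors, so □¬p holds vacuously. ✓
5: no successors, so □¬p holds vacuously. ✓
6: no successors, so □¬p holds vacuously. ✓
7: successors {7}; ¬p there: 7:F. ✗
8: no successors, so □¬p holds vacuously. ✓
— 4 worlds.
For ◇p:
1: successors {2}; p there: 2:T. ✓
2: successors {3, 4, 5, 6}; p there: 3:T, 4:T, 5:F, 6:F. ✓
3: successors {7}; p there: 7:T. ✓
4: no successors, so ◇p fails. ✗
5: no successors, so ◇p fails. ✗
6: no successors, so ◇p fails. ✗
7: successors {7}; p there: 7:T. ✓
8: no successors, so ◇p fails. ✗
— 4 worlds.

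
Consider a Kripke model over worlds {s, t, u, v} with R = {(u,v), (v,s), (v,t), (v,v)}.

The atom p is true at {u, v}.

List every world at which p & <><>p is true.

{u, v}

s: p is F, <><>p is F. ✗
t: p is F, <><>p is F. ✗
u: p is T, <><>p is T. ✓
v: p is T, <><>p is T. ✓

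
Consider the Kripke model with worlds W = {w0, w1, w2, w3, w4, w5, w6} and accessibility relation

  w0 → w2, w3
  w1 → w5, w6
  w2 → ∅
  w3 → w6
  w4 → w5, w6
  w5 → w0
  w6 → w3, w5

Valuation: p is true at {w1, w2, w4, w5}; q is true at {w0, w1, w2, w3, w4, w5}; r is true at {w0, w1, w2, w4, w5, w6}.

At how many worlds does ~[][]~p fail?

3

w0: [][]~p is T. ✗
w1: [][]~p is F. ✓
w2: [][]~p is T. ✗
w3: [][]~p is F. ✓
w4: [][]~p is F. ✓
w5: [][]~p is F. ✓
w6: [][]~p is T. ✗
Satisfying worlds: {w1, w3, w4, w5}.
So ~[][]~p fails at the other 3 worlds.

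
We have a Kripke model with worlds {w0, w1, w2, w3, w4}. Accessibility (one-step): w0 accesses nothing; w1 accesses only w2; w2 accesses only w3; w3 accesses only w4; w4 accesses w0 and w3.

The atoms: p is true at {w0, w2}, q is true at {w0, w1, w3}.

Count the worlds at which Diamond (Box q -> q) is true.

w0: no successors, so Diamond (Box q -> q) fails. ✗
w1: successors {w2}; Box q -> q there: w2:F. ✗
w2: successors {w3}; Box q -> q there: w3:T. ✓
w3: successors {w4}; Box q -> q there: w4:F. ✗
w4: successors {w0, w3}; Box q -> q there: w0:T, w3:T. ✓
Satisfying worlds: {w2, w4}.

2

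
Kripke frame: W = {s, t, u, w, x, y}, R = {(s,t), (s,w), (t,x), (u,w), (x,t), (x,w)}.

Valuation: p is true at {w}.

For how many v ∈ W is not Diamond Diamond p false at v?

s: Diamond Diamond p is F. ✓
t: Diamond Diamond p is T. ✗
u: Diamond Diamond p is F. ✓
w: Diamond Diamond p is F. ✓
x: Diamond Diamond p is F. ✓
y: Diamond Diamond p is F. ✓
Satisfying worlds: {s, u, w, x, y}.
So not Diamond Diamond p fails at the other 1 world.

1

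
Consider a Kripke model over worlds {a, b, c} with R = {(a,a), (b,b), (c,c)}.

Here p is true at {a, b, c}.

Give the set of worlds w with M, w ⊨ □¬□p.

∅

a: successors {a}; ¬□p there: a:F. ✗
b: successors {b}; ¬□p there: b:F. ✗
c: successors {c}; ¬□p there: c:F. ✗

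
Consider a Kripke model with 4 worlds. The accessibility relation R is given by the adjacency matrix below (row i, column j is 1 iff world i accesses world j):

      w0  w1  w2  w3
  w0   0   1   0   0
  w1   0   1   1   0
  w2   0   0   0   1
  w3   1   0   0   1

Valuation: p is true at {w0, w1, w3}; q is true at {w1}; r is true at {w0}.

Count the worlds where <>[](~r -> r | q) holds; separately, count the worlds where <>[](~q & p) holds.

For <>[](~r -> r | q):
w0: successors {w1}; [](~r -> r | q) there: w1:F. ✗
w1: successors {w1, w2}; [](~r -> r | q) there: w1:F, w2:F. ✗
w2: successors {w3}; [](~r -> r | q) there: w3:F. ✗
w3: successors {w0, w3}; [](~r -> r | q) there: w0:T, w3:F. ✓
— 1 world.
For <>[](~q & p):
w0: successors {w1}; [](~q & p) there: w1:F. ✗
w1: successors {w1, w2}; [](~q & p) there: w1:F, w2:T. ✓
w2: successors {w3}; [](~q & p) there: w3:T. ✓
w3: successors {w0, w3}; [](~q & p) there: w0:F, w3:T. ✓
— 3 worlds.

1 and 3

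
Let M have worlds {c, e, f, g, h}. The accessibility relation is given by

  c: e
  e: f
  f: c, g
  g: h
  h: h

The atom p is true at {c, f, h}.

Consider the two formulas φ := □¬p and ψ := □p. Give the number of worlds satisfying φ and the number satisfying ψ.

1 and 3

For □¬p:
c: successors {e}; ¬p there: e:T. ✓
e: successors {f}; ¬p there: f:F. ✗
f: successors {c, g}; ¬p there: c:F, g:T. ✗
g: successors {h}; ¬p there: h:F. ✗
h: successors {h}; ¬p there: h:F. ✗
— 1 world.
For □p:
c: successors {e}; p there: e:F. ✗
e: successors {f}; p there: f:T. ✓
f: successors {c, g}; p there: c:T, g:F. ✗
g: successors {h}; p there: h:T. ✓
h: successors {h}; p there: h:T. ✓
— 3 worlds.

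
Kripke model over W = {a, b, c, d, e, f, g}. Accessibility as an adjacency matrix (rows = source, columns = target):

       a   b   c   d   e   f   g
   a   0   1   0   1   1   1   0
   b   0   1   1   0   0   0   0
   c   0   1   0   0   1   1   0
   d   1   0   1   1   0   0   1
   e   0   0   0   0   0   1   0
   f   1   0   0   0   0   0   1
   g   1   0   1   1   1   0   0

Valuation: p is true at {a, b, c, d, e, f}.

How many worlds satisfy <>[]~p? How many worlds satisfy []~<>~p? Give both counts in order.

For <>[]~p:
a: successors {b, d, e, f}; []~p there: b:F, d:F, e:F, f:F. ✗
b: successors {b, c}; []~p there: b:F, c:F. ✗
c: successors {b, e, f}; []~p there: b:F, e:F, f:F. ✗
d: successors {a, c, d, g}; []~p there: a:F, c:F, d:F, g:F. ✗
e: successors {f}; []~p there: f:F. ✗
f: successors {a, g}; []~p there: a:F, g:F. ✗
g: successors {a, c, d, e}; []~p there: a:F, c:F, d:F, e:F. ✗
— 0 worlds.
For []~<>~p:
a: successors {b, d, e, f}; ~<>~p there: b:T, d:F, e:T, f:F. ✗
b: successors {b, c}; ~<>~p there: b:T, c:T. ✓
c: successors {b, e, f}; ~<>~p there: b:T, e:T, f:F. ✗
d: successors {a, c, d, g}; ~<>~p there: a:T, c:T, d:F, g:T. ✗
e: successors {f}; ~<>~p there: f:F. ✗
f: successors {a, g}; ~<>~p there: a:T, g:T. ✓
g: successors {a, c, d, e}; ~<>~p there: a:T, c:T, d:F, e:T. ✗
— 2 worlds.

0 and 2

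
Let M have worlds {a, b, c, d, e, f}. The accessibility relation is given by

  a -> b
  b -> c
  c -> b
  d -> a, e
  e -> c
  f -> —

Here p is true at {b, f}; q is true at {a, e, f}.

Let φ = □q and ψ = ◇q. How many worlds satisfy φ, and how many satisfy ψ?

For □q:
a: successors {b}; q there: b:F. ✗
b: successors {c}; q there: c:F. ✗
c: successors {b}; q there: b:F. ✗
d: successors {a, e}; q there: a:T, e:T. ✓
e: successors {c}; q there: c:F. ✗
f: no successors, so □q holds vacuously. ✓
— 2 worlds.
For ◇q:
a: successors {b}; q there: b:F. ✗
b: successors {c}; q there: c:F. ✗
c: successors {b}; q there: b:F. ✗
d: successors {a, e}; q there: a:T, e:T. ✓
e: successors {c}; q there: c:F. ✗
f: no successors, so ◇q fails. ✗
— 1 world.

2 and 1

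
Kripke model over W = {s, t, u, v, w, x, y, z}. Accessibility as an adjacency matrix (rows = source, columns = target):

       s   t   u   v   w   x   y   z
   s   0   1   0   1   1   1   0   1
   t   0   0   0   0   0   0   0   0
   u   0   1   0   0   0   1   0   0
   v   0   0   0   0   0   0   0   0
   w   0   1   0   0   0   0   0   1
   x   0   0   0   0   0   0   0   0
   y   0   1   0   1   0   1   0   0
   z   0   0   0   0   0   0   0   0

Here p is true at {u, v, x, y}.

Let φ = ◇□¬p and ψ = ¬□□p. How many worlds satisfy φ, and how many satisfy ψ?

For ◇□¬p:
s: successors {t, v, w, x, z}; □¬p there: t:T, v:T, w:T, x:T, z:T. ✓
t: no successors, so ◇□¬p fails. ✗
u: successors {t, x}; □¬p there: t:T, x:T. ✓
v: no successors, so ◇□¬p fails. ✗
w: successors {t, z}; □¬p there: t:T, z:T. ✓
x: no successors, so ◇□¬p fails. ✗
y: successors {t, v, x}; □¬p there: t:T, v:T, x:T. ✓
z: no successors, so ◇□¬p fails. ✗
— 4 worlds.
For ¬□□p:
s: □□p is F. ✓
t: □□p is T. ✗
u: □□p is T. ✗
v: □□p is T. ✗
w: □□p is T. ✗
x: □□p is T. ✗
y: □□p is T. ✗
z: □□p is T. ✗
— 1 world.

4 and 1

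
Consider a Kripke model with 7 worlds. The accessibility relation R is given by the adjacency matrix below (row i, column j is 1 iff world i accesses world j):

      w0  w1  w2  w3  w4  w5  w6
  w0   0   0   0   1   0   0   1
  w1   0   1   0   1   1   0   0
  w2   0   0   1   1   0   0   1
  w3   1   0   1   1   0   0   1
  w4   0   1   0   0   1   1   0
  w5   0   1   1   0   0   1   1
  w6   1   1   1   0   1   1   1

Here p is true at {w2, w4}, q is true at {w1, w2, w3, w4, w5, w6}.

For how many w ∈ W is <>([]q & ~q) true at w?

2

w0: successors {w3, w6}; []q & ~q there: w3:F, w6:F. ✗
w1: successors {w1, w3, w4}; []q & ~q there: w1:F, w3:F, w4:F. ✗
w2: successors {w2, w3, w6}; []q & ~q there: w2:F, w3:F, w6:F. ✗
w3: successors {w0, w2, w3, w6}; []q & ~q there: w0:T, w2:F, w3:F, w6:F. ✓
w4: successors {w1, w4, w5}; []q & ~q there: w1:F, w4:F, w5:F. ✗
w5: successors {w1, w2, w5, w6}; []q & ~q there: w1:F, w2:F, w5:F, w6:F. ✗
w6: successors {w0, w1, w2, w4, w5, w6}; []q & ~q there: w0:T, w1:F, w2:F, w4:F, w5:F, w6:F. ✓
Satisfying worlds: {w3, w6}.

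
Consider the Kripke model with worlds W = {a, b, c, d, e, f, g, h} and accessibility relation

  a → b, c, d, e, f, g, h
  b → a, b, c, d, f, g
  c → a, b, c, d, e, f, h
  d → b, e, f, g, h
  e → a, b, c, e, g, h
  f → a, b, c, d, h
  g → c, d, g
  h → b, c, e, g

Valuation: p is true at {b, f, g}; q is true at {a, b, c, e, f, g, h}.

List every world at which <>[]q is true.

a: successors {b, c, d, e, f, g, h}; []q there: b:F, c:F, d:T, e:T, f:F, g:F, h:T. ✓
b: successors {a, b, c, d, f, g}; []q there: a:F, b:F, c:F, d:T, f:F, g:F. ✓
c: successors {a, b, c, d, e, f, h}; []q there: a:F, b:F, c:F, d:T, e:T, f:F, h:T. ✓
d: successors {b, e, f, g, h}; []q there: b:F, e:T, f:F, g:F, h:T. ✓
e: successors {a, b, c, e, g, h}; []q there: a:F, b:F, c:F, e:T, g:F, h:T. ✓
f: successors {a, b, c, d, h}; []q there: a:F, b:F, c:F, d:T, h:T. ✓
g: successors {c, d, g}; []q there: c:F, d:T, g:F. ✓
h: successors {b, c, e, g}; []q there: b:F, c:F, e:T, g:F. ✓

{a, b, c, d, e, f, g, h}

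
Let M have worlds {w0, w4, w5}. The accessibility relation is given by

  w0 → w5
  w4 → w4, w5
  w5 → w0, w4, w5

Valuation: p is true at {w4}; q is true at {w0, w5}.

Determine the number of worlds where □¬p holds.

w0: successors {w5}; ¬p there: w5:T. ✓
w4: successors {w4, w5}; ¬p there: w4:F, w5:T. ✗
w5: successors {w0, w4, w5}; ¬p there: w0:T, w4:F, w5:T. ✗
Satisfying worlds: {w0}.

1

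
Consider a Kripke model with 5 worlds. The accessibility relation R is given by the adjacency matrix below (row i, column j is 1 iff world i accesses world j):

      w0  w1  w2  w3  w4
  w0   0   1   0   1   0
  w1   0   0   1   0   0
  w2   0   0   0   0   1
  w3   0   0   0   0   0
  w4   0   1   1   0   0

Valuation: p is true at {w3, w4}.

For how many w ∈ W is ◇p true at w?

w0: successors {w1, w3}; p there: w1:F, w3:T. ✓
w1: successors {w2}; p there: w2:F. ✗
w2: successors {w4}; p there: w4:T. ✓
w3: no successors, so ◇p fails. ✗
w4: successors {w1, w2}; p there: w1:F, w2:F. ✗
Satisfying worlds: {w0, w2}.

2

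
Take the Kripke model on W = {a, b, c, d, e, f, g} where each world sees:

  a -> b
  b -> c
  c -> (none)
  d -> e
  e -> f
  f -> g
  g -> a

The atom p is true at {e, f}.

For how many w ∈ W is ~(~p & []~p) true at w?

a: ~p & []~p is T. ✗
b: ~p & []~p is T. ✗
c: ~p & []~p is T. ✗
d: ~p & []~p is F. ✓
e: ~p & []~p is F. ✓
f: ~p & []~p is F. ✓
g: ~p & []~p is T. ✗
Satisfying worlds: {d, e, f}.

3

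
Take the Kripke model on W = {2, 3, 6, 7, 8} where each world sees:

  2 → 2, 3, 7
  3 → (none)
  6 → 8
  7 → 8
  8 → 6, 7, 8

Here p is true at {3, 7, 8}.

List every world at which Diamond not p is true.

{2, 8}

2: successors {2, 3, 7}; not p there: 2:T, 3:F, 7:F. ✓
3: no successors, so Diamond not p fails. ✗
6: successors {8}; not p there: 8:F. ✗
7: successors {8}; not p there: 8:F. ✗
8: successors {6, 7, 8}; not p there: 6:T, 7:F, 8:F. ✓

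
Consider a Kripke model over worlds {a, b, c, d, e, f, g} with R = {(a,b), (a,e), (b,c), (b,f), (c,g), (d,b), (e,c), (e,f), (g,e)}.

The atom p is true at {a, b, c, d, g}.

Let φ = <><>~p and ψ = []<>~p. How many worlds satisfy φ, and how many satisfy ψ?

4 and 5

For <><>~p:
a: successors {b, e}; <>~p there: b:T, e:T. ✓
b: successors {c, f}; <>~p there: c:F, f:F. ✗
c: successors {g}; <>~p there: g:T. ✓
d: successors {b}; <>~p there: b:T. ✓
e: successors {c, f}; <>~p there: c:F, f:F. ✗
f: no successors, so <><>~p fails. ✗
g: successors {e}; <>~p there: e:T. ✓
— 4 worlds.
For []<>~p:
a: successors {b, e}; <>~p there: b:T, e:T. ✓
b: successors {c, f}; <>~p there: c:F, f:F. ✗
c: successors {g}; <>~p there: g:T. ✓
d: successors {b}; <>~p there: b:T. ✓
e: successors {c, f}; <>~p there: c:F, f:F. ✗
f: no successors, so []<>~p holds vacuously. ✓
g: successors {e}; <>~p there: e:T. ✓
— 5 worlds.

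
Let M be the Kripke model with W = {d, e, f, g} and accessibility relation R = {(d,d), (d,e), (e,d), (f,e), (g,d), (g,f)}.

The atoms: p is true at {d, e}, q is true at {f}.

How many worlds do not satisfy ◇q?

d: successors {d, e}; q there: d:F, e:F. ✗
e: successors {d}; q there: d:F. ✗
f: successors {e}; q there: e:F. ✗
g: successors {d, f}; q there: d:F, f:T. ✓
Satisfying worlds: {g}.
So ◇q fails at the other 3 worlds.

3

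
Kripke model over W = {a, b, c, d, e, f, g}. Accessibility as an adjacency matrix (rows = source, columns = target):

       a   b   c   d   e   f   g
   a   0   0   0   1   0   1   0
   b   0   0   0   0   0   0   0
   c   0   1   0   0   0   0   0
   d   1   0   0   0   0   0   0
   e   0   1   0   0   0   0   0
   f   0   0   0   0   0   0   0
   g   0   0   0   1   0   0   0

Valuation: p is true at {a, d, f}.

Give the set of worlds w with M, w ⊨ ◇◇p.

{a, d, g}

a: successors {d, f}; ◇p there: d:T, f:F. ✓
b: no successors, so ◇◇p fails. ✗
c: successors {b}; ◇p there: b:F. ✗
d: successors {a}; ◇p there: a:T. ✓
e: successors {b}; ◇p there: b:F. ✗
f: no successors, so ◇◇p fails. ✗
g: successors {d}; ◇p there: d:T. ✓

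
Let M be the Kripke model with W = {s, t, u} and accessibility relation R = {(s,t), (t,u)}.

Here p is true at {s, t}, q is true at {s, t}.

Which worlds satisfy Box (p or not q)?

{s, t, u}

s: successors {t}; p or not q there: t:T. ✓
t: successors {u}; p or not q there: u:T. ✓
u: no successors, so Box (p or not q) holds vacuously. ✓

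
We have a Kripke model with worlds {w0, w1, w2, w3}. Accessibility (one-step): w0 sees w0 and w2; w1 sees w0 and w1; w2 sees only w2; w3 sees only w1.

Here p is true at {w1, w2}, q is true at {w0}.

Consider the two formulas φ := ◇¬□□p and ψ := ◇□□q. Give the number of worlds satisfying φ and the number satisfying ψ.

For ◇¬□□p:
w0: successors {w0, w2}; ¬□□p there: w0:T, w2:F. ✓
w1: successors {w0, w1}; ¬□□p there: w0:T, w1:T. ✓
w2: successors {w2}; ¬□□p there: w2:F. ✗
w3: successors {w1}; ¬□□p there: w1:T. ✓
— 3 worlds.
For ◇□□q:
w0: successors {w0, w2}; □□q there: w0:F, w2:F. ✗
w1: successors {w0, w1}; □□q there: w0:F, w1:F. ✗
w2: successors {w2}; □□q there: w2:F. ✗
w3: successors {w1}; □□q there: w1:F. ✗
— 0 worlds.

3 and 0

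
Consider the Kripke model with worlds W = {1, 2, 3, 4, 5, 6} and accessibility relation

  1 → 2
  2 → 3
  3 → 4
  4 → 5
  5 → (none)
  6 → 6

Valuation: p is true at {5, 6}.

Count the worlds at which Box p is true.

1: successors {2}; p there: 2:F. ✗
2: successors {3}; p there: 3:F. ✗
3: successors {4}; p there: 4:F. ✗
4: successors {5}; p there: 5:T. ✓
5: no successors, so Box p holds vacuously. ✓
6: successors {6}; p there: 6:T. ✓
Satisfying worlds: {4, 5, 6}.

3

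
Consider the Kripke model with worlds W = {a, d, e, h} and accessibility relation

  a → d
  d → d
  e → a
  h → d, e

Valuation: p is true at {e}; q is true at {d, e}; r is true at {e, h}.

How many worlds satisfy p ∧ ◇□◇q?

a: p is F, ◇□◇q is T. ✗
d: p is F, ◇□◇q is T. ✗
e: p is T, ◇□◇q is T. ✓
h: p is F, ◇□◇q is T. ✗
Satisfying worlds: {e}.

1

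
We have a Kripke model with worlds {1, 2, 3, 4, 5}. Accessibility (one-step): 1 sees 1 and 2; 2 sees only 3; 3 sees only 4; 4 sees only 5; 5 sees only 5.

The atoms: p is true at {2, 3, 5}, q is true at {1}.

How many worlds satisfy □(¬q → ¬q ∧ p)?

1: successors {1, 2}; ¬q → ¬q ∧ p there: 1:T, 2:T. ✓
2: successors {3}; ¬q → ¬q ∧ p there: 3:T. ✓
3: successors {4}; ¬q → ¬q ∧ p there: 4:F. ✗
4: successors {5}; ¬q → ¬q ∧ p there: 5:T. ✓
5: successors {5}; ¬q → ¬q ∧ p there: 5:T. ✓
Satisfying worlds: {1, 2, 4, 5}.

4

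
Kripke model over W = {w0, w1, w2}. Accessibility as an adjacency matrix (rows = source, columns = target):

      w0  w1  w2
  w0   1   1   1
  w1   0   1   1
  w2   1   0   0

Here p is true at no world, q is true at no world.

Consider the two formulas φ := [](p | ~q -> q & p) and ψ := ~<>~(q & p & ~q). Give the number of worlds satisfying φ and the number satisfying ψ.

For [](p | ~q -> q & p):
w0: successors {w0, w1, w2}; p | ~q -> q & p there: w0:F, w1:F, w2:F. ✗
w1: successors {w1, w2}; p | ~q -> q & p there: w1:F, w2:F. ✗
w2: successors {w0}; p | ~q -> q & p there: w0:F. ✗
— 0 worlds.
For ~<>~(q & p & ~q):
w0: <>~(q & p & ~q) is T. ✗
w1: <>~(q & p & ~q) is T. ✗
w2: <>~(q & p & ~q) is T. ✗
— 0 worlds.

0 and 0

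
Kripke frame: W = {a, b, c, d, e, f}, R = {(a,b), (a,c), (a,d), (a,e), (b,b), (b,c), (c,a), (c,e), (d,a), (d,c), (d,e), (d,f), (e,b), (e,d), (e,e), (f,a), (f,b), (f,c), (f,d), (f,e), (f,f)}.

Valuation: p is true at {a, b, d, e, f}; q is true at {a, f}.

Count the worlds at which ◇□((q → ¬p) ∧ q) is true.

a: successors {b, c, d, e}; □((q → ¬p) ∧ q) there: b:F, c:F, d:F, e:F. ✗
b: successors {b, c}; □((q → ¬p) ∧ q) there: b:F, c:F. ✗
c: successors {a, e}; □((q → ¬p) ∧ q) there: a:F, e:F. ✗
d: successors {a, c, e, f}; □((q → ¬p) ∧ q) there: a:F, c:F, e:F, f:F. ✗
e: successors {b, d, e}; □((q → ¬p) ∧ q) there: b:F, d:F, e:F. ✗
f: successors {a, b, c, d, e, f}; □((q → ¬p) ∧ q) there: a:F, b:F, c:F, d:F, e:F, f:F. ✗
Satisfying worlds: ∅.

0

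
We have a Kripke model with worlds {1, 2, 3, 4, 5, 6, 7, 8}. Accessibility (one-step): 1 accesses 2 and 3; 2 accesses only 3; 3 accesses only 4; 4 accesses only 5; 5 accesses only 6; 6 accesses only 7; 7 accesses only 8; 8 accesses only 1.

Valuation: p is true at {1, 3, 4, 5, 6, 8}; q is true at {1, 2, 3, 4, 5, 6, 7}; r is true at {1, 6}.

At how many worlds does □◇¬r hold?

1: successors {2, 3}; ◇¬r there: 2:T, 3:T. ✓
2: successors {3}; ◇¬r there: 3:T. ✓
3: successors {4}; ◇¬r there: 4:T. ✓
4: successors {5}; ◇¬r there: 5:F. ✗
5: successors {6}; ◇¬r there: 6:T. ✓
6: successors {7}; ◇¬r there: 7:T. ✓
7: successors {8}; ◇¬r there: 8:F. ✗
8: successors {1}; ◇¬r there: 1:T. ✓
Satisfying worlds: {1, 2, 3, 5, 6, 8}.

6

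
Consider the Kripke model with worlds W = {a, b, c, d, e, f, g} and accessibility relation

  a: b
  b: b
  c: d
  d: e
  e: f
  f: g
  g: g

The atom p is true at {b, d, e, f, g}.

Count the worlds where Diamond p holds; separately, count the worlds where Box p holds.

7 and 7

For Diamond p:
a: successors {b}; p there: b:T. ✓
b: successors {b}; p there: b:T. ✓
c: successors {d}; p there: d:T. ✓
d: successors {e}; p there: e:T. ✓
e: successors {f}; p there: f:T. ✓
f: successors {g}; p there: g:T. ✓
g: successors {g}; p there: g:T. ✓
— 7 worlds.
For Box p:
a: successors {b}; p there: b:T. ✓
b: successors {b}; p there: b:T. ✓
c: successors {d}; p there: d:T. ✓
d: successors {e}; p there: e:T. ✓
e: successors {f}; p there: f:T. ✓
f: successors {g}; p there: g:T. ✓
g: successors {g}; p there: g:T. ✓
— 7 worlds.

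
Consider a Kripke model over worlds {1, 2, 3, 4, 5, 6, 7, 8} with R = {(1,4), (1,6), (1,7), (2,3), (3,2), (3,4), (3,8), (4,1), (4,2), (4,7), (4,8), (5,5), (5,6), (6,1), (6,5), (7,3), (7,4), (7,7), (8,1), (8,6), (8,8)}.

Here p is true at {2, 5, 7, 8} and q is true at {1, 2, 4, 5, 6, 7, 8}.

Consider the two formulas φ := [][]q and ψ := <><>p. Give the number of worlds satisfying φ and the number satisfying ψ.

4 and 8

For [][]q:
1: successors {4, 6, 7}; []q there: 4:T, 6:T, 7:F. ✗
2: successors {3}; []q there: 3:T. ✓
3: successors {2, 4, 8}; []q there: 2:F, 4:T, 8:T. ✗
4: successors {1, 2, 7, 8}; []q there: 1:T, 2:F, 7:F, 8:T. ✗
5: successors {5, 6}; []q there: 5:T, 6:T. ✓
6: successors {1, 5}; []q there: 1:T, 5:T. ✓
7: successors {3, 4, 7}; []q there: 3:T, 4:T, 7:F. ✗
8: successors {1, 6, 8}; []q there: 1:T, 6:T, 8:T. ✓
— 4 worlds.
For <><>p:
1: successors {4, 6, 7}; <>p there: 4:T, 6:T, 7:T. ✓
2: successors {3}; <>p there: 3:T. ✓
3: successors {2, 4, 8}; <>p there: 2:F, 4:T, 8:T. ✓
4: successors {1, 2, 7, 8}; <>p there: 1:T, 2:F, 7:T, 8:T. ✓
5: successors {5, 6}; <>p there: 5:T, 6:T. ✓
6: successors {1, 5}; <>p there: 1:T, 5:T. ✓
7: successors {3, 4, 7}; <>p there: 3:T, 4:T, 7:T. ✓
8: successors {1, 6, 8}; <>p there: 1:T, 6:T, 8:T. ✓
— 8 worlds.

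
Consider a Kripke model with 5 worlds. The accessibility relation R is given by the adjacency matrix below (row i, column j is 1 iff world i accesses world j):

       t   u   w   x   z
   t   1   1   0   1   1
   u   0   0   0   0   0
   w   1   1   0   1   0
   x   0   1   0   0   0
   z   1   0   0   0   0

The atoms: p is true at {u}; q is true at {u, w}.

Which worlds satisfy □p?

t: successors {t, u, x, z}; p there: t:F, u:T, x:F, z:F. ✗
u: no successors, so □p holds vacuously. ✓
w: successors {t, u, x}; p there: t:F, u:T, x:F. ✗
x: successors {u}; p there: u:T. ✓
z: successors {t}; p there: t:F. ✗

{u, x}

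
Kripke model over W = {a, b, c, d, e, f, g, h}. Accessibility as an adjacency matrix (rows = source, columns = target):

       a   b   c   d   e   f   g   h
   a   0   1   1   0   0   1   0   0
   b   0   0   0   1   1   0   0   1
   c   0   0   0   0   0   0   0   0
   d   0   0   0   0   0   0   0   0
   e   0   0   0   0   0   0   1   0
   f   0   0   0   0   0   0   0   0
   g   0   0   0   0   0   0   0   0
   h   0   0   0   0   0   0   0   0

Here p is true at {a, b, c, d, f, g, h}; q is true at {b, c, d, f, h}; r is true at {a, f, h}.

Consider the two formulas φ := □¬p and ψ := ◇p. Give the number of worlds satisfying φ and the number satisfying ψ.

For □¬p:
a: successors {b, c, f}; ¬p there: b:F, c:F, f:F. ✗
b: successors {d, e, h}; ¬p there: d:F, e:T, h:F. ✗
c: no successors, so □¬p holds vacuously. ✓
d: no successors, so □¬p holds vacuously. ✓
e: successors {g}; ¬p there: g:F. ✗
f: no successors, so □¬p holds vacuously. ✓
g: no successors, so □¬p holds vacuously. ✓
h: no successors, so □¬p holds vacuously. ✓
— 5 worlds.
For ◇p:
a: successors {b, c, f}; p there: b:T, c:T, f:T. ✓
b: successors {d, e, h}; p there: d:T, e:F, h:T. ✓
c: no successors, so ◇p fails. ✗
d: no successors, so ◇p fails. ✗
e: successors {g}; p there: g:T. ✓
f: no successors, so ◇p fails. ✗
g: no successors, so ◇p fails. ✗
h: no successors, so ◇p fails. ✗
— 3 worlds.

5 and 3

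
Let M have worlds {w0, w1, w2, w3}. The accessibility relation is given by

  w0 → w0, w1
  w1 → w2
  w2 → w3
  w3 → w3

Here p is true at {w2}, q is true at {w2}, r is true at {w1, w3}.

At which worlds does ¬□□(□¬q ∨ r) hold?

w0: □□(□¬q ∨ r) is T. ✗
w1: □□(□¬q ∨ r) is T. ✗
w2: □□(□¬q ∨ r) is T. ✗
w3: □□(□¬q ∨ r) is T. ✗

∅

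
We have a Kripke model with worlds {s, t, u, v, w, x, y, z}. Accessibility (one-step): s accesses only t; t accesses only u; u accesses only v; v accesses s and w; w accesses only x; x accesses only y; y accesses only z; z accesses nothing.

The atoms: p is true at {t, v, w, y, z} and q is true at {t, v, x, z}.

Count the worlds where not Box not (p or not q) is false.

s: Box not (p or not q) is F. ✓
t: Box not (p or not q) is F. ✓
u: Box not (p or not q) is F. ✓
v: Box not (p or not q) is F. ✓
w: Box not (p or not q) is T. ✗
x: Box not (p or not q) is F. ✓
y: Box not (p or not q) is F. ✓
z: Box not (p or not q) is T. ✗
Satisfying worlds: {s, t, u, v, x, y}.
So not Box not (p or not q) fails at the other 2 worlds.

2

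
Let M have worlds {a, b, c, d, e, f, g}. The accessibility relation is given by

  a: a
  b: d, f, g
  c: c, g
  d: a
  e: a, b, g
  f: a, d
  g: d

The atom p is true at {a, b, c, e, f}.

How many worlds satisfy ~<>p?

1

a: <>p is T. ✗
b: <>p is T. ✗
c: <>p is T. ✗
d: <>p is T. ✗
e: <>p is T. ✗
f: <>p is T. ✗
g: <>p is F. ✓
Satisfying worlds: {g}.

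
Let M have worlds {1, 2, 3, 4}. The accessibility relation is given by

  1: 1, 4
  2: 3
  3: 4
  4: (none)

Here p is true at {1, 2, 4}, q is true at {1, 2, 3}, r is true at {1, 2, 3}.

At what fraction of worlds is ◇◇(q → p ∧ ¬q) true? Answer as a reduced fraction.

1/2

1: successors {1, 4}; ◇(q → p ∧ ¬q) there: 1:T, 4:F. ✓
2: successors {3}; ◇(q → p ∧ ¬q) there: 3:T. ✓
3: successors {4}; ◇(q → p ∧ ¬q) there: 4:F. ✗
4: no successors, so ◇◇(q → p ∧ ¬q) fails. ✗
That's 2 of 4 worlds, so 2/4 = 1/2.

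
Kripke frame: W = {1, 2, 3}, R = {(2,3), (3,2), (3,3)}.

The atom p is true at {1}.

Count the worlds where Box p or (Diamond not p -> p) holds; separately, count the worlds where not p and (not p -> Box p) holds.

1 and 0

For Box p or (Diamond not p -> p):
1: Box p is T, Diamond not p -> p is T. ✓
2: Box p is F, Diamond not p -> p is F. ✗
3: Box p is F, Diamond not p -> p is F. ✗
— 1 world.
For not p and (not p -> Box p):
1: not p is F, not p -> Box p is T. ✗
2: not p is T, not p -> Box p is F. ✗
3: not p is T, not p -> Box p is F. ✗
— 0 worlds.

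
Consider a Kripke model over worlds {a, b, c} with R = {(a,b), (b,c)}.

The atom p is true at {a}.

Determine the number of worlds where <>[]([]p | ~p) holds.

2

a: successors {b}; []([]p | ~p) there: b:T. ✓
b: successors {c}; []([]p | ~p) there: c:T. ✓
c: no successors, so <>[]([]p | ~p) fails. ✗
Satisfying worlds: {a, b}.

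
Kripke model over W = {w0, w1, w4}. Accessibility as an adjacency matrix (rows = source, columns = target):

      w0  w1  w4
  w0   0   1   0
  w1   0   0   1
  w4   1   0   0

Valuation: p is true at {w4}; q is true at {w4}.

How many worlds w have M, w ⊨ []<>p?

w0: successors {w1}; <>p there: w1:T. ✓
w1: successors {w4}; <>p there: w4:F. ✗
w4: successors {w0}; <>p there: w0:F. ✗
Satisfying worlds: {w0}.

1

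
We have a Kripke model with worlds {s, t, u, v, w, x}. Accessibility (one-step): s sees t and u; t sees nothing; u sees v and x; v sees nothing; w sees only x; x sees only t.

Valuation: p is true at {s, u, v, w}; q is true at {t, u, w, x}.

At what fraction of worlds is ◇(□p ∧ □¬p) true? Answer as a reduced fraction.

1/2

s: successors {t, u}; □p ∧ □¬p there: t:T, u:F. ✓
t: no successors, so ◇(□p ∧ □¬p) fails. ✗
u: successors {v, x}; □p ∧ □¬p there: v:T, x:F. ✓
v: no successors, so ◇(□p ∧ □¬p) fails. ✗
w: successors {x}; □p ∧ □¬p there: x:F. ✗
x: successors {t}; □p ∧ □¬p there: t:T. ✓
That's 3 of 6 worlds, so 3/6 = 1/2.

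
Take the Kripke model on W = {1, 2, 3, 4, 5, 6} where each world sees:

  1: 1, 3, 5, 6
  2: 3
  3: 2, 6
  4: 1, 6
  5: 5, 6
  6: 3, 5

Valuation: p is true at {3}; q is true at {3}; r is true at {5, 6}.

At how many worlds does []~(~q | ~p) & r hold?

1: []~(~q | ~p) is F, r is F. ✗
2: []~(~q | ~p) is T, r is F. ✗
3: []~(~q | ~p) is F, r is F. ✗
4: []~(~q | ~p) is F, r is F. ✗
5: []~(~q | ~p) is F, r is T. ✗
6: []~(~q | ~p) is F, r is T. ✗
Satisfying worlds: ∅.

0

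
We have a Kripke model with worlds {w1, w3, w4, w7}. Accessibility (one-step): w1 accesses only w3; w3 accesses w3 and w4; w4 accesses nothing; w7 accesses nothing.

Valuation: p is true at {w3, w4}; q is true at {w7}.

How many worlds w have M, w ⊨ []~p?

w1: successors {w3}; ~p there: w3:F. ✗
w3: successors {w3, w4}; ~p there: w3:F, w4:F. ✗
w4: no successors, so []~p holds vacuously. ✓
w7: no successors, so []~p holds vacuously. ✓
Satisfying worlds: {w4, w7}.

2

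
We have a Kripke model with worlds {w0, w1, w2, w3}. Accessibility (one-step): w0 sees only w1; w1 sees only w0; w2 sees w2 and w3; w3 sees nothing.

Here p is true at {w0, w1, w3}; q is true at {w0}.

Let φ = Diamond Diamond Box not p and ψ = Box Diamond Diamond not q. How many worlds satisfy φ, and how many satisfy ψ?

For Diamond Diamond Box not p:
w0: successors {w1}; Diamond Box not p there: w1:F. ✗
w1: successors {w0}; Diamond Box not p there: w0:F. ✗
w2: successors {w2, w3}; Diamond Box not p there: w2:T, w3:F. ✓
w3: no successors, so Diamond Diamond Box not p fails. ✗
— 1 world.
For Box Diamond Diamond not q:
w0: successors {w1}; Diamond Diamond not q there: w1:T. ✓
w1: successors {w0}; Diamond Diamond not q there: w0:F. ✗
w2: successors {w2, w3}; Diamond Diamond not q there: w2:T, w3:F. ✗
w3: no successors, so Box Diamond Diamond not q holds vacuously. ✓
— 2 worlds.

1 and 2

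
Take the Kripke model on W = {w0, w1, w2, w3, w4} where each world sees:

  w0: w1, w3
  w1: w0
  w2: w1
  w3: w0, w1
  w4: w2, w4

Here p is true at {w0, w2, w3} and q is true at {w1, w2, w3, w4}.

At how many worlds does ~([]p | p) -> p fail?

w0: ~([]p | p) is F, p is T. ✓
w1: ~([]p | p) is F, p is F. ✓
w2: ~([]p | p) is F, p is T. ✓
w3: ~([]p | p) is F, p is T. ✓
w4: ~([]p | p) is T, p is F. ✗
Satisfying worlds: {w0, w1, w2, w3}.
So ~([]p | p) -> p fails at the other 1 world.

1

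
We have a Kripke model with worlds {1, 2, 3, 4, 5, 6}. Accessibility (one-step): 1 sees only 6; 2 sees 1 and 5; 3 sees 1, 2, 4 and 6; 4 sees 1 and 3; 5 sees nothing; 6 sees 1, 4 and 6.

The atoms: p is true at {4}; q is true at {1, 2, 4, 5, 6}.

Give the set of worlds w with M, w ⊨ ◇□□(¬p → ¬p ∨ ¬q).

{1, 2, 3, 4, 6}

1: successors {6}; □□(¬p → ¬p ∨ ¬q) there: 6:T. ✓
2: successors {1, 5}; □□(¬p → ¬p ∨ ¬q) there: 1:T, 5:T. ✓
3: successors {1, 2, 4, 6}; □□(¬p → ¬p ∨ ¬q) there: 1:T, 2:T, 4:T, 6:T. ✓
4: successors {1, 3}; □□(¬p → ¬p ∨ ¬q) there: 1:T, 3:T. ✓
5: no successors, so ◇□□(¬p → ¬p ∨ ¬q) fails. ✗
6: successors {1, 4, 6}; □□(¬p → ¬p ∨ ¬q) there: 1:T, 4:T, 6:T. ✓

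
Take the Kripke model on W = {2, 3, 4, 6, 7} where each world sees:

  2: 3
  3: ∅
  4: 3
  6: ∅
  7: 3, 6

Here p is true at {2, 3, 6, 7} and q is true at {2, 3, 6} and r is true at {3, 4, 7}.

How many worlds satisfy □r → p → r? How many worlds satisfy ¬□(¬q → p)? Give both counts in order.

3 and 0

For □r → p → r:
2: □r is T, p → r is F. ✗
3: □r is T, p → r is T. ✓
4: □r is T, p → r is T. ✓
6: □r is T, p → r is F. ✗
7: □r is F, p → r is T. ✓
— 3 worlds.
For ¬□(¬q → p):
2: □(¬q → p) is T. ✗
3: □(¬q → p) is T. ✗
4: □(¬q → p) is T. ✗
6: □(¬q → p) is T. ✗
7: □(¬q → p) is T. ✗
— 0 worlds.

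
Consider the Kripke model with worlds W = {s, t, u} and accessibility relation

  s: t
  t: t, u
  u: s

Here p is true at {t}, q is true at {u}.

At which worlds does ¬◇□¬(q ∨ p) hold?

{s, u}

s: ◇□¬(q ∨ p) is F. ✓
t: ◇□¬(q ∨ p) is T. ✗
u: ◇□¬(q ∨ p) is F. ✓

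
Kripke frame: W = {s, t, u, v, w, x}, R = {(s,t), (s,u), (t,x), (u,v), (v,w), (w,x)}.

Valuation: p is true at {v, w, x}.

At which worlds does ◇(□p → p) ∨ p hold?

{t, u, v, w, x}

s: ◇(□p → p) is F, p is F. ✗
t: ◇(□p → p) is T, p is F. ✓
u: ◇(□p → p) is T, p is F. ✓
v: ◇(□p → p) is T, p is T. ✓
w: ◇(□p → p) is T, p is T. ✓
x: ◇(□p → p) is F, p is T. ✓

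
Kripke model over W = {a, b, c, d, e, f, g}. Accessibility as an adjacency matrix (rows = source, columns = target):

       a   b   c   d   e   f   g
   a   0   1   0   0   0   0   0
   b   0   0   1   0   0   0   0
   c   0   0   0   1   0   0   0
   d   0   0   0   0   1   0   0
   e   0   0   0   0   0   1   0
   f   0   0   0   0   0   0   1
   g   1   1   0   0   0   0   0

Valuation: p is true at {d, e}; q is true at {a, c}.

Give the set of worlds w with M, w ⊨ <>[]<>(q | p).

{a, b, e, g}

a: successors {b}; []<>(q | p) there: b:T. ✓
b: successors {c}; []<>(q | p) there: c:T. ✓
c: successors {d}; []<>(q | p) there: d:F. ✗
d: successors {e}; []<>(q | p) there: e:F. ✗
e: successors {f}; []<>(q | p) there: f:T. ✓
f: successors {g}; []<>(q | p) there: g:F. ✗
g: successors {a, b}; []<>(q | p) there: a:T, b:T. ✓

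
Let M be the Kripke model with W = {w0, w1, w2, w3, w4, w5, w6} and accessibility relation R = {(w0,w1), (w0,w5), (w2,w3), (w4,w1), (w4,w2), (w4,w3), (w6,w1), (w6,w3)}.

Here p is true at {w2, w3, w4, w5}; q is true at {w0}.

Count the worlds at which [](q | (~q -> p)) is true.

4

w0: successors {w1, w5}; q | (~q -> p) there: w1:F, w5:T. ✗
w1: no successors, so [](q | (~q -> p)) holds vacuously. ✓
w2: successors {w3}; q | (~q -> p) there: w3:T. ✓
w3: no successors, so [](q | (~q -> p)) holds vacuously. ✓
w4: successors {w1, w2, w3}; q | (~q -> p) there: w1:F, w2:T, w3:T. ✗
w5: no successors, so [](q | (~q -> p)) holds vacuously. ✓
w6: successors {w1, w3}; q | (~q -> p) there: w1:F, w3:T. ✗
Satisfying worlds: {w1, w2, w3, w5}.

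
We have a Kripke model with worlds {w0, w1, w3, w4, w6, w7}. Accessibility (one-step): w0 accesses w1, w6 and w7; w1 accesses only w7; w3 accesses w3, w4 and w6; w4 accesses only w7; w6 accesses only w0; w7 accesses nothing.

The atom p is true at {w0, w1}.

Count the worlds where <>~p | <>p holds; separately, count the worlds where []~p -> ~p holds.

5 and 5

For <>~p | <>p:
w0: <>~p is T, <>p is T. ✓
w1: <>~p is T, <>p is F. ✓
w3: <>~p is T, <>p is F. ✓
w4: <>~p is T, <>p is F. ✓
w6: <>~p is F, <>p is T. ✓
w7: <>~p is F, <>p is F. ✗
— 5 worlds.
For []~p -> ~p:
w0: []~p is F, ~p is F. ✓
w1: []~p is T, ~p is F. ✗
w3: []~p is T, ~p is T. ✓
w4: []~p is T, ~p is T. ✓
w6: []~p is F, ~p is T. ✓
w7: []~p is T, ~p is T. ✓
— 5 worlds.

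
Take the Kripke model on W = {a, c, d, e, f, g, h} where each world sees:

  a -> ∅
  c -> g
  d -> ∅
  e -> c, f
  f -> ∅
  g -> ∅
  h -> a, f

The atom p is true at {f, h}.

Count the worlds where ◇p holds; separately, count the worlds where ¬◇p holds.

For ◇p:
a: no successors, so ◇p fails. ✗
c: successors {g}; p there: g:F. ✗
d: no successors, so ◇p fails. ✗
e: successors {c, f}; p there: c:F, f:T. ✓
f: no successors, so ◇p fails. ✗
g: no successors, so ◇p fails. ✗
h: successors {a, f}; p there: a:F, f:T. ✓
— 2 worlds.
For ¬◇p:
a: ◇p is F. ✓
c: ◇p is F. ✓
d: ◇p is F. ✓
e: ◇p is T. ✗
f: ◇p is F. ✓
g: ◇p is F. ✓
h: ◇p is T. ✗
— 5 worlds.

2 and 5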